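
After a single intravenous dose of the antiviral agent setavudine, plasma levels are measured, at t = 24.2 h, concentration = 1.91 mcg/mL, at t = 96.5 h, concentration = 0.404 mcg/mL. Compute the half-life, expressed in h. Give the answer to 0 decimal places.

32 h

k = ln(C₁/C₂) / (t₂ − t₁) = ln(1.91/0.404) / (96.5 − 24.2)
  = 1.553 / 72.30 = 0.02148 h⁻¹
t½ = ln2 / k = 0.693147 / 0.02148 = 32.27 h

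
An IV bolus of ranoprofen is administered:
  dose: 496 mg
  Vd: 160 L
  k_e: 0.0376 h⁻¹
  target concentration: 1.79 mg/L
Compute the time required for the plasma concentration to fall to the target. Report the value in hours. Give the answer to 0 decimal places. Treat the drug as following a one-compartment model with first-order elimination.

15 h

C₀ = Dose / Vd = 496.0 / 160 = 3.100 mg/L
t = ln(C₀ / C) / k = ln(3.100 / 1.79) / 0.03760
  = ln(1.732) / 0.03760 = 0.5493 / 0.03760 = 14.61 h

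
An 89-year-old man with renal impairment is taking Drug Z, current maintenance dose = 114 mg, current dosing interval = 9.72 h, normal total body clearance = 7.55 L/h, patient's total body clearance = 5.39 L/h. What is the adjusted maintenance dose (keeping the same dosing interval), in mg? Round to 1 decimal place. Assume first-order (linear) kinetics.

To keep the same average steady-state level, dosing rate must scale with clearance.
CL ratio = 5.39 / 7.55 = 0.7139
New dose (same interval) = 114 × 0.7139 = 81.38 mg

81.4 mg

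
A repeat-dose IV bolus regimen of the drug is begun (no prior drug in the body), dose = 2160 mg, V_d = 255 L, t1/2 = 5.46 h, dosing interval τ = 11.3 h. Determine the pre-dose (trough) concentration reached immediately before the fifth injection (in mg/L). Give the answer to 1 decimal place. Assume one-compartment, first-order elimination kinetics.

C₀ per dose = Dose / Vd = 2160 / 255 = 8.471 mg/L
k = ln2 / t½ = 0.693147 / 5.46 = 0.1270 h⁻¹
Fraction remaining after one interval: r = e^(−kτ) = e^(−0.1270 × 11.3) = 0.2381
Before dose 5, 4 doses have been given (aged 1τ, 2τ, 3τ, 4τ).
C_trough = C₀ × (r + r² + … + r^4) = C₀ × r(1−r^4)/(1−r)
        = 8.471 × 0.2381 × (1 − 0.003214) / (1 − 0.2381) = 2.639 mg/L

2.6 mg/L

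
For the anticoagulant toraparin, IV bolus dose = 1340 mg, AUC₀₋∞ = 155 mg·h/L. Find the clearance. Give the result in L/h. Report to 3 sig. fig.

CL = Dose / AUC = 1340 / 155 = 8.645 L/h

8.65 L/h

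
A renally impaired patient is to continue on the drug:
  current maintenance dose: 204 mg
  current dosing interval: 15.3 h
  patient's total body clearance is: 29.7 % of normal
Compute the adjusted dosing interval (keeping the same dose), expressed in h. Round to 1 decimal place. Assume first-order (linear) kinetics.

To keep the same average steady-state level, dosing rate must scale with clearance.
CL ratio = 29.7 / 100 = 0.2970
New interval (same dose) = 15.3 / 0.2970 = 51.52 h

51.5 h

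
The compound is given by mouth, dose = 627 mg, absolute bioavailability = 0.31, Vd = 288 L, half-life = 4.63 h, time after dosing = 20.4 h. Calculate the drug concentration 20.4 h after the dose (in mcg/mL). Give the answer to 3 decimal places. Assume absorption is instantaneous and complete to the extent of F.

0.032 mcg/mL

Amount reaching circulation = F × Dose = 0.31 × 627.0 = 194.4 mg
C₀ = F·Dose / Vd = 194.4 / 288 = 0.6750 mg/L
k = ln2 / t½ = 0.693147 / 4.63 = 0.1497 h⁻¹
C = C₀ · e^(−k·t) = 0.6750 × e^(−0.1497 × 20.4)
  = 0.6750 × 0.04718 = 0.03185 mg/L
(0.03185 mg/L = 0.03185 mcg/mL)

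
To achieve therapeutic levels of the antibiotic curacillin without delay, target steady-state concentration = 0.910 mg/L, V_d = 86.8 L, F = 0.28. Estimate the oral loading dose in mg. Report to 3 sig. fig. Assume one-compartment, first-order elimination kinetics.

282 mg

LD = Css × Vd / F = 0.910 × 86.8 / 0.28 = 282.1 mg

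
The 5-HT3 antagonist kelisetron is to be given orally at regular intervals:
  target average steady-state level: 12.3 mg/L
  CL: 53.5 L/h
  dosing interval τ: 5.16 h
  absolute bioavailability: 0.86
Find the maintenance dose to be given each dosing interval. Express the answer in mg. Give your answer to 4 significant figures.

At steady state, F × (Dose/τ) = Css × CL.
Dose = Css × CL × τ / F = 12.3 × 53.50 × 5.16 / 0.86 = 3948 mg

3948 mg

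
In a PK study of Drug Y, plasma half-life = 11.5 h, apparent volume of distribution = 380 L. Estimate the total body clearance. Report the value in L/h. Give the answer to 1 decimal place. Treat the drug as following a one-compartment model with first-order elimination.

22.9 L/h

k = ln2 / t½ = 0.693147 / 11.5 = 0.06027 h⁻¹
CL = k × Vd = 0.06027 × 380 = 22.90 L/h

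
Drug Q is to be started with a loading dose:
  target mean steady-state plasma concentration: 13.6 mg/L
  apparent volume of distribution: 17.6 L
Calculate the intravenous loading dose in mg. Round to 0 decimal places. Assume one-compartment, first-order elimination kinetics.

LD = Css × Vd = 13.6 × 17.6 = 239.4 mg

239 mg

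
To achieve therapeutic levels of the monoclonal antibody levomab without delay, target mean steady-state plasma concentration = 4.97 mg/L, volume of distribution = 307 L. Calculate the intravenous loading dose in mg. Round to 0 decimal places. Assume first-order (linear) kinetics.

LD = Css × Vd = 4.97 × 307 = 1526 mg

1526 mg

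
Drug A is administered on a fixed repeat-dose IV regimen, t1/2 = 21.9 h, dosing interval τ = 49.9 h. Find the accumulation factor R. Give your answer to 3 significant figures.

1.26

k = ln2 / t½ = 0.693147 / 21.9 = 0.03165 h⁻¹
e^(−kτ) = e^(−0.03165 × 49.9) = 0.2061
Accumulation ratio R = 1 / (1 − e^(−kτ)) = 1 / (1 − 0.2061) = 1.260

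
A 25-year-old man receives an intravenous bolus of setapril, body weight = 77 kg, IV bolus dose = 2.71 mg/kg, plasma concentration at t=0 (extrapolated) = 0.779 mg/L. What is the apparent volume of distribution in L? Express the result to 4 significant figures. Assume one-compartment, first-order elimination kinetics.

Dose = 2.71 × 77 = 208.7 mg
Vd = Dose / C₀ = 208.7 / 0.779 = 267.9 L

267.9 L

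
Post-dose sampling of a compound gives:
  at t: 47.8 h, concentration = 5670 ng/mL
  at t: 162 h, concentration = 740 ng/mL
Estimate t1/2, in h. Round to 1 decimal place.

38.9 h

k = ln(C₁/C₂) / (t₂ − t₁) = ln(5670/740) / (162 − 47.8)
  = 2.036 / 114.2 = 0.01783 h⁻¹
t½ = ln2 / k = 0.693147 / 0.01783 = 38.88 h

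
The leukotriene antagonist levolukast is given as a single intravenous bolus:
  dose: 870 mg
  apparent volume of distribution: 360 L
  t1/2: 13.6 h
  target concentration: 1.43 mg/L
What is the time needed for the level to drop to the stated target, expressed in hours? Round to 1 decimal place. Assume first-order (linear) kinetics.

C₀ = Dose / Vd = 870.0 / 360 = 2.417 mg/L
k = ln2 / t½ = 0.693147 / 13.6 = 0.05097 h⁻¹
t = ln(C₀ / C) / k = ln(2.417 / 1.43) / 0.05097
  = ln(1.690) / 0.05097 = 0.5247 / 0.05097 = 10.29 h

10.3 h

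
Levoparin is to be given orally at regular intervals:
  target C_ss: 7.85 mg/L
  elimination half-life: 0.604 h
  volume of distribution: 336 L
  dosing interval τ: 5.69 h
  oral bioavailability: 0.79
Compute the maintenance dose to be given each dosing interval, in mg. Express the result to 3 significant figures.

21800 mg

k = ln2 / t½ = 0.693147 / 0.604 = 1.148 h⁻¹
CL = k × Vd = 1.148 × 336 = 385.7 L/h
At steady state, F × (Dose/τ) = Css × CL.
Dose = Css × CL × τ / F = 7.85 × 385.7 × 5.69 / 0.79 = 21810 mg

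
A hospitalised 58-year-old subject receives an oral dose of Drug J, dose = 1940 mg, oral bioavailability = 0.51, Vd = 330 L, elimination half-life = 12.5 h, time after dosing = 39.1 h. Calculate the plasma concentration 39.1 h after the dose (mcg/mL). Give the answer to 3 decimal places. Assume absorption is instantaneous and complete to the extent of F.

0.343 mcg/mL

Amount reaching circulation = F × Dose = 0.51 × 1940 = 989.4 mg
C₀ = F·Dose / Vd = 989.4 / 330 = 2.998 mg/L
k = ln2 / t½ = 0.693147 / 12.5 = 0.05545 h⁻¹
C = C₀ · e^(−k·t) = 2.998 × e^(−0.05545 × 39.1)
  = 2.998 × 0.1144 = 0.3430 mg/L
(0.3430 mg/L = 0.3430 mcg/mL)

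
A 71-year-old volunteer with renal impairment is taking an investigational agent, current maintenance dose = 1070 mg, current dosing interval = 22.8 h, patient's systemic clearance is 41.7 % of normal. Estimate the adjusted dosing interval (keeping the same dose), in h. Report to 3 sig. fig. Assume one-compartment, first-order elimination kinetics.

54.7 h

To keep the same average steady-state level, dosing rate must scale with clearance.
CL ratio = 41.7 / 100 = 0.4170
New interval (same dose) = 22.8 / 0.4170 = 54.68 h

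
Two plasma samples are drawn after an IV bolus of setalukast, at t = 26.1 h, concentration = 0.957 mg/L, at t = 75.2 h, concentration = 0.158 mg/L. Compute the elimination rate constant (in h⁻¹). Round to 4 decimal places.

0.0367 h⁻¹

k = ln(C₁/C₂) / (t₂ − t₁) = ln(0.957/0.158) / (75.2 − 26.1)
  = 1.801 / 49.10 = 0.03668 h⁻¹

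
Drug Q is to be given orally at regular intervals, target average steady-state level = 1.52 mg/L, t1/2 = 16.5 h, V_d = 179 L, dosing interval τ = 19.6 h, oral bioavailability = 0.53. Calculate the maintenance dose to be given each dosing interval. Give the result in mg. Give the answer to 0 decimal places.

k = ln2 / t½ = 0.693147 / 16.5 = 0.04201 h⁻¹
CL = k × Vd = 0.04201 × 179 = 7.520 L/h
At steady state, F × (Dose/τ) = Css × CL.
Dose = Css × CL × τ / F = 1.52 × 7.520 × 19.6 / 0.53 = 422.7 mg

423 mg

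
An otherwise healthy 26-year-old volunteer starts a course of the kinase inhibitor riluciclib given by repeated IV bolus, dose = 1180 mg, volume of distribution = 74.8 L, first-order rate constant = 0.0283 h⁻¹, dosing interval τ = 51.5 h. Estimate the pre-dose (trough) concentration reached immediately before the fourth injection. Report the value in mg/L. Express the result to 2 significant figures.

C₀ per dose = Dose / Vd = 1180 / 74.8 = 15.78 mg/L
Fraction remaining after one interval: r = e^(−kτ) = e^(−0.02830 × 51.5) = 0.2328
Before dose 4, 3 doses have been given (aged 1τ, 2τ, 3τ).
C_trough = C₀ × (r + r² + … + r^3) = C₀ × r(1−r^3)/(1−r)
        = 15.78 × 0.2328 × (1 − 0.01262) / (1 − 0.2328) = 4.728 mg/L

4.7 mg/L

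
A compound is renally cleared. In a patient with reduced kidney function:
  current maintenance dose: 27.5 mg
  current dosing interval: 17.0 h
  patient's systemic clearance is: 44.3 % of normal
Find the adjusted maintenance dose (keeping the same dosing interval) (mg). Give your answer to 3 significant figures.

To keep the same average steady-state level, dosing rate must scale with clearance.
CL ratio = 44.3 / 100 = 0.4430
New dose (same interval) = 27.5 × 0.4430 = 12.18 mg

12.2 mg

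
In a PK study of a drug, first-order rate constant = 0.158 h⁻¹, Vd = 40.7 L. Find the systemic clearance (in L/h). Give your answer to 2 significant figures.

6.4 L/h

CL = k × Vd = 0.158 × 40.7 = 6.431 L/h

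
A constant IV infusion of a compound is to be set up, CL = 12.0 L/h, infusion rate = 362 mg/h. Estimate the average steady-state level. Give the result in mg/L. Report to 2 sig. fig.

30 mg/L

At steady state Css = R₀ / CL = 362 / 12.00 = 30.17 mg/L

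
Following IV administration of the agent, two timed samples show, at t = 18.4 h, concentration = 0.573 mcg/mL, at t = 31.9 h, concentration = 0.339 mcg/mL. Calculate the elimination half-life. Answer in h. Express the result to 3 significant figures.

k = ln(C₁/C₂) / (t₂ − t₁) = ln(0.573/0.339) / (31.9 − 18.4)
  = 0.5249 / 13.50 = 0.03888 h⁻¹
t½ = ln2 / k = 0.693147 / 0.03888 = 17.83 h

17.8 h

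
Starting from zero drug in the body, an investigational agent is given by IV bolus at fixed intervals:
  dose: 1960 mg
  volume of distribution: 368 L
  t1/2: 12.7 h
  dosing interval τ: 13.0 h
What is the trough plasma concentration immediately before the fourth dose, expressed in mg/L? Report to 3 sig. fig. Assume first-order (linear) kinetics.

C₀ per dose = Dose / Vd = 1960 / 368 = 5.326 mg/L
k = ln2 / t½ = 0.693147 / 12.7 = 0.05458 h⁻¹
Fraction remaining after one interval: r = e^(−kτ) = e^(−0.05458 × 13.0) = 0.4919
Before dose 4, 3 doses have been given (aged 1τ, 2τ, 3τ).
C_trough = C₀ × (r + r² + … + r^3) = C₀ × r(1−r^3)/(1−r)
        = 5.326 × 0.4919 × (1 − 0.1190) / (1 − 0.4919) = 4.543 mg/L

4.54 mg/L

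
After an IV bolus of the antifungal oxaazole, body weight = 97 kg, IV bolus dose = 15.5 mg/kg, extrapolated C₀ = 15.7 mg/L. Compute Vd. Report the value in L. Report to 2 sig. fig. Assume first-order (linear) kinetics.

96 L

Dose = 15.5 × 97 = 1504 mg
Vd = Dose / C₀ = 1504 / 15.7 = 95.80 L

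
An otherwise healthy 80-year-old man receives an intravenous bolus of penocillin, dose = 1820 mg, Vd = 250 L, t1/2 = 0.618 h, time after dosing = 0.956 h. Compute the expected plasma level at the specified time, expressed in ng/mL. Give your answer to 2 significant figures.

C₀ = Dose / Vd = 1820 / 250 = 7.280 mg/L
k = ln2 / t½ = 0.693147 / 0.618 = 1.122 h⁻¹
C = C₀ · e^(−k·t) = 7.280 × e^(−1.122 × 0.956)
  = 7.280 × 0.3421 = 2.490 mg/L
Convert: 2.490 mg/L × 1000 = 2490 ng/mL

2500 ng/mL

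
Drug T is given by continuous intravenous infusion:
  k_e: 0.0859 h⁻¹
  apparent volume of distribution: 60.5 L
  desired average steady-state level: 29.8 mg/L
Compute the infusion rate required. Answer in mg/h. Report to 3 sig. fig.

CL = k × Vd = 0.08590 × 60.5 = 5.197 L/h
At steady state, infusion rate R₀ = Css × CL = 29.8 × 5.197 = 154.9 mg/h

155 mg/h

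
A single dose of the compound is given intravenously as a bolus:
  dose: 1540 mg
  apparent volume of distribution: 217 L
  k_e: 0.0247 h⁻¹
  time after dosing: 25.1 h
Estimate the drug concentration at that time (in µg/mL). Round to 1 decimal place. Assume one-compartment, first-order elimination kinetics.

C₀ = Dose / Vd = 1540 / 217 = 7.097 mg/L
C = C₀ · e^(−k·t) = 7.097 × e^(−0.02470 × 25.1)
  = 7.097 × 0.5380 = 3.818 mg/L
(3.818 mg/L = 3.818 µg/mL)

3.8 µg/mL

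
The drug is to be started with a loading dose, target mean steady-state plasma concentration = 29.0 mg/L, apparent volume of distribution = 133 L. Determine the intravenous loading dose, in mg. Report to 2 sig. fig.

LD = Css × Vd = 29.0 × 133 = 3857 mg

3900 mg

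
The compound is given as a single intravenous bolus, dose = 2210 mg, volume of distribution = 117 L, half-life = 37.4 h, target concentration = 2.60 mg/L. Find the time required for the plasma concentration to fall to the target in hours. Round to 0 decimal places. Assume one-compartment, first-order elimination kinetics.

107 h

C₀ = Dose / Vd = 2210 / 117 = 18.89 mg/L
k = ln2 / t½ = 0.693147 / 37.4 = 0.01853 h⁻¹
t = ln(C₀ / C) / k = ln(18.89 / 2.60) / 0.01853
  = ln(7.265) / 0.01853 = 1.983 / 0.01853 = 107.0 h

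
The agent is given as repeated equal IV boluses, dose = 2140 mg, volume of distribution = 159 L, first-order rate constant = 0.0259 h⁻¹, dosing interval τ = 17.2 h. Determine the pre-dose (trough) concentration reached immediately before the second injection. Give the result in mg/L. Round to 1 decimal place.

8.6 mg/L

C₀ per dose = Dose / Vd = 2140 / 159 = 13.46 mg/L
Fraction remaining after one interval: r = e^(−kτ) = e^(−0.02590 × 17.2) = 0.6405
Before dose 2, 1 dose has been given (aged 1τ).
C_trough = C₀ × r = 13.46 × 0.6405 = 8.621 mg/L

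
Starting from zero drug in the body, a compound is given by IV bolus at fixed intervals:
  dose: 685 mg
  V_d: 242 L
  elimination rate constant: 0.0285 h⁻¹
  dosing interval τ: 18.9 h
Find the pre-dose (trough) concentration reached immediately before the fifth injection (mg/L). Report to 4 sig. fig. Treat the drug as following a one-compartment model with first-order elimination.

C₀ per dose = Dose / Vd = 685 / 242 = 2.831 mg/L
Fraction remaining after one interval: r = e^(−kτ) = e^(−0.02850 × 18.9) = 0.5835
Before dose 5, 4 doses have been given (aged 1τ, 2τ, 3τ, 4τ).
C_trough = C₀ × (r + r² + … + r^4) = C₀ × r(1−r^4)/(1−r)
        = 2.831 × 0.5835 × (1 − 0.1159) / (1 − 0.5835) = 3.506 mg/L

3.506 mg/L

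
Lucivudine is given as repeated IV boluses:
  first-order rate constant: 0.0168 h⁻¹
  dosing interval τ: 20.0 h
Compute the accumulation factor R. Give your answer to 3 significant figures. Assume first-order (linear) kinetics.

e^(−kτ) = e^(−0.01680 × 20.0) = 0.7146
Accumulation ratio R = 1 / (1 − e^(−kτ)) = 1 / (1 − 0.7146) = 3.504

3.50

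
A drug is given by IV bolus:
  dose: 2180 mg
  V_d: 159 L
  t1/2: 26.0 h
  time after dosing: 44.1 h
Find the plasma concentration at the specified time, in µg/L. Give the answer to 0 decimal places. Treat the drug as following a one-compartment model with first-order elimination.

C₀ = Dose / Vd = 2180 / 159 = 13.71 mg/L
k = ln2 / t½ = 0.693147 / 26.0 = 0.02666 h⁻¹
C = C₀ · e^(−k·t) = 13.71 × e^(−0.02666 × 44.1)
  = 13.71 × 0.3086 = 4.231 mg/L
Convert: 4.231 mg/L × 1000 = 4231 µg/L

4231 µg/L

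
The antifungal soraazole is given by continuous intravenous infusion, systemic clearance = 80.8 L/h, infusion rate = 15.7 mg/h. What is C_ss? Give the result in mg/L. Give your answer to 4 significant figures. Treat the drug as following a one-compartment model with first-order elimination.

0.1943 mg/L

At steady state Css = R₀ / CL = 15.7 / 80.80 = 0.1943 mg/L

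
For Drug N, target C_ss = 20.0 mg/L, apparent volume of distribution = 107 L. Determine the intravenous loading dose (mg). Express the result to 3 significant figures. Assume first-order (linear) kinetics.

2140 mg

LD = Css × Vd = 20.0 × 107 = 2140 mg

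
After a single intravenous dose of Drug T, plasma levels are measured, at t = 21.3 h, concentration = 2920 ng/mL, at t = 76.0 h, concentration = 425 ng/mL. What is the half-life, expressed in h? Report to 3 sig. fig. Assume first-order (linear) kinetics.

19.7 h

k = ln(C₁/C₂) / (t₂ − t₁) = ln(2920/425) / (76.0 − 21.3)
  = 1.927 / 54.70 = 0.03523 h⁻¹
t½ = ln2 / k = 0.693147 / 0.03523 = 19.67 h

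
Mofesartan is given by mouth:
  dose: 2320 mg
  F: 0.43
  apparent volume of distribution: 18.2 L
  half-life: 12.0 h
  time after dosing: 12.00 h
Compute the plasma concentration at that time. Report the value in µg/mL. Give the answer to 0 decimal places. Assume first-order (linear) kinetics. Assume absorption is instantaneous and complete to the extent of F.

Amount reaching circulation = F × Dose = 0.43 × 2320 = 997.6 mg
C₀ = F·Dose / Vd = 997.6 / 18.2 = 54.81 mg/L
k = ln2 / t½ = 0.693147 / 12.0 = 0.05776 h⁻¹
t / t½ = 12.00 / 12.0 = 1 half-lives
C = C₀ × (1/2)^1 = 54.81 × 0.5000 = 27.41 mg/L
(27.41 mg/L = 27.41 µg/mL)

27 µg/mL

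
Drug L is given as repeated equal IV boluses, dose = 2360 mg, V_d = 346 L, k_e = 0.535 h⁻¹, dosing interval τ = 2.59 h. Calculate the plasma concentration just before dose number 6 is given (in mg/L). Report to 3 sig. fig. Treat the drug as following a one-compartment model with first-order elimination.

2.27 mg/L

C₀ per dose = Dose / Vd = 2360 / 346 = 6.821 mg/L
Fraction remaining after one interval: r = e^(−kτ) = e^(−0.5350 × 2.59) = 0.2502
Before dose 6, 5 doses have been given (aged 1τ, 2τ, 3τ, 4τ, 5τ).
C_trough = C₀ × (r + r² + … + r^5) = C₀ × r(1−r^5)/(1−r)
        = 6.821 × 0.2502 × (1 − 0.0009805) / (1 − 0.2502) = 2.274 mg/L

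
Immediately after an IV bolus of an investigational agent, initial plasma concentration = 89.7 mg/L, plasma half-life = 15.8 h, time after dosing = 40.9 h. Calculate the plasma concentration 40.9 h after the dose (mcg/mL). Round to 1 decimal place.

14.9 mcg/mL

k = ln2 / t½ = 0.693147 / 15.8 = 0.04387 h⁻¹
C = C₀ · e^(−k·t) = 89.70 × e^(−0.04387 × 40.9)
  = 89.70 × 0.1662 = 14.91 mg/L
(14.91 mg/L = 14.91 mcg/mL)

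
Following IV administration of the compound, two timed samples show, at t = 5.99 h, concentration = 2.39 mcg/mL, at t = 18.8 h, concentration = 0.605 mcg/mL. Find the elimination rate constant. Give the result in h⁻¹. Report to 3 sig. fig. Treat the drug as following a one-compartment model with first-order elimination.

k = ln(C₁/C₂) / (t₂ − t₁) = ln(2.39/0.605) / (18.8 − 5.99)
  = 1.374 / 12.81 = 0.1073 h⁻¹

0.107 h⁻¹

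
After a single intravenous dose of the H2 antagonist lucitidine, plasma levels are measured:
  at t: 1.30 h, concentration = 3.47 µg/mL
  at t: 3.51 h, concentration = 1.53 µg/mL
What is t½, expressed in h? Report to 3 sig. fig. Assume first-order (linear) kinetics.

k = ln(C₁/C₂) / (t₂ − t₁) = ln(3.47/1.53) / (3.51 − 1.30)
  = 0.8189 / 2.210 = 0.3705 h⁻¹
t½ = ln2 / k = 0.693147 / 0.3705 = 1.871 h

1.87 h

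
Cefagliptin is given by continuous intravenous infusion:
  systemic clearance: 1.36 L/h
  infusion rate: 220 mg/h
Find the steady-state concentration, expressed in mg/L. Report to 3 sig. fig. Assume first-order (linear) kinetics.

At steady state Css = R₀ / CL = 220 / 1.360 = 161.8 mg/L

162 mg/L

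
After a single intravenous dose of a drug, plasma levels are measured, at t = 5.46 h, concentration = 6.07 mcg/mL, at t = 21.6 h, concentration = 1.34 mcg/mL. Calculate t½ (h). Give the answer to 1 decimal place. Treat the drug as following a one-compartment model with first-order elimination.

k = ln(C₁/C₂) / (t₂ − t₁) = ln(6.07/1.34) / (21.6 − 5.46)
  = 1.511 / 16.14 = 0.09362 h⁻¹
t½ = ln2 / k = 0.693147 / 0.09362 = 7.404 h

7.4 h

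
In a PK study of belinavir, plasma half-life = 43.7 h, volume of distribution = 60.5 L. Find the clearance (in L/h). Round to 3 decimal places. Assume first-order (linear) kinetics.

0.960 L/h

k = ln2 / t½ = 0.693147 / 43.7 = 0.01586 h⁻¹
CL = k × Vd = 0.01586 × 60.5 = 0.9595 L/h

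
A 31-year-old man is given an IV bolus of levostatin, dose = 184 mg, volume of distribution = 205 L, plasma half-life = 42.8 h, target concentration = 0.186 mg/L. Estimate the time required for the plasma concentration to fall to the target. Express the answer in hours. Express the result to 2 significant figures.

97 h

C₀ = Dose / Vd = 184.0 / 205 = 0.8976 mg/L
k = ln2 / t½ = 0.693147 / 42.8 = 0.01620 h⁻¹
t = ln(C₀ / C) / k = ln(0.8976 / 0.186) / 0.01620
  = ln(4.826) / 0.01620 = 1.574 / 0.01620 = 97.16 h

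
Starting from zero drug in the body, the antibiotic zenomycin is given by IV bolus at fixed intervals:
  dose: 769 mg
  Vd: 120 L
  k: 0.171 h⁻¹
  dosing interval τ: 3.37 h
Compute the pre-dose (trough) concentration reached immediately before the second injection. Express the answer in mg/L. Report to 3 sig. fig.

3.60 mg/L

C₀ per dose = Dose / Vd = 769 / 120 = 6.408 mg/L
Fraction remaining after one interval: r = e^(−kτ) = e^(−0.1710 × 3.37) = 0.5620
Before dose 2, 1 dose has been given (aged 1τ).
C_trough = C₀ × r = 6.408 × 0.5620 = 3.601 mg/L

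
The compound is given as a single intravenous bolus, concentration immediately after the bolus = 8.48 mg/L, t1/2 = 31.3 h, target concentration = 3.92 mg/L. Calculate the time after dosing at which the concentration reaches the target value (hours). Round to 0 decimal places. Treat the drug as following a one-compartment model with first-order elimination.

k = ln2 / t½ = 0.693147 / 31.3 = 0.02215 h⁻¹
t = ln(C₀ / C) / k = ln(8.480 / 3.92) / 0.02215
  = ln(2.163) / 0.02215 = 0.7715 / 0.02215 = 34.83 h

35 h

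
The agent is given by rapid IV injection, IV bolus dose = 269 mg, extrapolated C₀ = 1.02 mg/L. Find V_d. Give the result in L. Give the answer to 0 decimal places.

Vd = Dose / C₀ = 269.0 / 1.02 = 263.7 L

264 L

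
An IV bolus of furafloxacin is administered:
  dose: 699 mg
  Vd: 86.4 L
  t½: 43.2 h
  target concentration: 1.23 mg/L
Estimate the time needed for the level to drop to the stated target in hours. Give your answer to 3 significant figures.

117 h

C₀ = Dose / Vd = 699.0 / 86.4 = 8.090 mg/L
k = ln2 / t½ = 0.693147 / 43.2 = 0.01605 h⁻¹
t = ln(C₀ / C) / k = ln(8.090 / 1.23) / 0.01605
  = ln(6.577) / 0.01605 = 1.884 / 0.01605 = 117.4 h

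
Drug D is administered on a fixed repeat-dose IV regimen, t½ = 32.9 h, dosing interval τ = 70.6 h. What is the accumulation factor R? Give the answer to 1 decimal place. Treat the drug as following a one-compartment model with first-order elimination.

k = ln2 / t½ = 0.693147 / 32.9 = 0.02107 h⁻¹
e^(−kτ) = e^(−0.02107 × 70.6) = 0.2259
Accumulation ratio R = 1 / (1 − e^(−kτ)) = 1 / (1 − 0.2259) = 1.292

1.3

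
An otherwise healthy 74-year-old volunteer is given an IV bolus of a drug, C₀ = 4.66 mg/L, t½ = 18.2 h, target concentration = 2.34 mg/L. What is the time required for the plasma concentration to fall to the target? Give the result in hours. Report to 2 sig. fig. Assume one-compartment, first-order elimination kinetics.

18 h

k = ln2 / t½ = 0.693147 / 18.2 = 0.03809 h⁻¹
t = ln(C₀ / C) / k = ln(4.660 / 2.34) / 0.03809
  = ln(1.991) / 0.03809 = 0.6886 / 0.03809 = 18.08 h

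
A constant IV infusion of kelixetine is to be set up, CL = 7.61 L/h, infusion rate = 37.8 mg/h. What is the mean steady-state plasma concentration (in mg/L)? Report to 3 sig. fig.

4.97 mg/L

At steady state Css = R₀ / CL = 37.8 / 7.610 = 4.967 mg/L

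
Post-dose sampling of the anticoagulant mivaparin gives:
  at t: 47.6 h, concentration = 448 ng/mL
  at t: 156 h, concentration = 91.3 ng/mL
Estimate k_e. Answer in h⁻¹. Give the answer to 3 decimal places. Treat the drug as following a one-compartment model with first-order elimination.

0.015 h⁻¹

k = ln(C₁/C₂) / (t₂ − t₁) = ln(448/91.3) / (156 − 47.6)
  = 1.591 / 108.4 = 0.01468 h⁻¹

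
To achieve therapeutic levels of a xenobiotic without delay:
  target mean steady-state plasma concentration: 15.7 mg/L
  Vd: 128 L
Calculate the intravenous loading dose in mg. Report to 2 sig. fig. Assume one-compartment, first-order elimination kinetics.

2000 mg

LD = Css × Vd = 15.7 × 128 = 2010 mg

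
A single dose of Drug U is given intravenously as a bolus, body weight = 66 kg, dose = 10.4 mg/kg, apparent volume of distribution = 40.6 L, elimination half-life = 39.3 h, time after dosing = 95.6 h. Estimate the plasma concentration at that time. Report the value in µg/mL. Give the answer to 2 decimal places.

Total dose = 10.4 × 66 = 686.4 mg
C₀ = Dose / Vd = 686.4 / 40.6 = 16.91 mg/L
k = ln2 / t½ = 0.693147 / 39.3 = 0.01764 h⁻¹
C = C₀ · e^(−k·t) = 16.91 × e^(−0.01764 × 95.6)
  = 16.91 × 0.1852 = 3.132 mg/L
(3.132 mg/L = 3.132 µg/mL)

3.13 µg/mL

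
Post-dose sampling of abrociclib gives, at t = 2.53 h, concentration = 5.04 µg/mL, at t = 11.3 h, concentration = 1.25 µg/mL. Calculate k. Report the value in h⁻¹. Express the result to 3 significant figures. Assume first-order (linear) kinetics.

0.159 h⁻¹

k = ln(C₁/C₂) / (t₂ − t₁) = ln(5.04/1.25) / (11.3 − 2.53)
  = 1.394 / 8.770 = 0.1590 h⁻¹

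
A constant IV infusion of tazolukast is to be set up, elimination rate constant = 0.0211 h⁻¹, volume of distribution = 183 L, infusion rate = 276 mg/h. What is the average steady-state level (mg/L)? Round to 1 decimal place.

CL = k × Vd = 0.02110 × 183 = 3.861 L/h
At steady state Css = R₀ / CL = 276 / 3.861 = 71.48 mg/L

71.5 mg/L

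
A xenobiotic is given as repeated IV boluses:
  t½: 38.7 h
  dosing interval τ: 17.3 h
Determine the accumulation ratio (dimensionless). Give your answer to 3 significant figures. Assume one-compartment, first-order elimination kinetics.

k = ln2 / t½ = 0.693147 / 38.7 = 0.01791 h⁻¹
e^(−kτ) = e^(−0.01791 × 17.3) = 0.7336
Accumulation ratio R = 1 / (1 − e^(−kτ)) = 1 / (1 − 0.7336) = 3.754

3.75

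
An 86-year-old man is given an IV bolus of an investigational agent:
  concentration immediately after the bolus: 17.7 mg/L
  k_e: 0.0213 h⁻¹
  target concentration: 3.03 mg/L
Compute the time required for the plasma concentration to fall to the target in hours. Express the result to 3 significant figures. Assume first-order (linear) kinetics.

82.9 h

t = ln(C₀ / C) / k = ln(17.70 / 3.03) / 0.02130
  = ln(5.842) / 0.02130 = 1.765 / 0.02130 = 82.86 h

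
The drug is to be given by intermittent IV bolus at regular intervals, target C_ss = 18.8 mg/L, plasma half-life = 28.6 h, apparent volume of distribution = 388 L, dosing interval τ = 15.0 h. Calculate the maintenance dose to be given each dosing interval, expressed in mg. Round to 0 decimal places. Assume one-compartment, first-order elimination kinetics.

2652 mg

k = ln2 / t½ = 0.693147 / 28.6 = 0.02424 h⁻¹
CL = k × Vd = 0.02424 × 388 = 9.405 L/h
At steady state, Dose/τ = Css × CL.
Dose = Css × CL × τ = 18.8 × 9.405 × 15.0 = 2652 mg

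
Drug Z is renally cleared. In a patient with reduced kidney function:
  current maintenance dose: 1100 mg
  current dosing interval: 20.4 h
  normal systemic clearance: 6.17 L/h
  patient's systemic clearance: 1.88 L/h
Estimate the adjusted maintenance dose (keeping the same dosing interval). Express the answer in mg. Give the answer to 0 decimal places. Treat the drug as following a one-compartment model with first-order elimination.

To keep the same average steady-state level, dosing rate must scale with clearance.
CL ratio = 1.88 / 6.17 = 0.3047
New dose (same interval) = 1100 × 0.3047 = 335.2 mg

335 mg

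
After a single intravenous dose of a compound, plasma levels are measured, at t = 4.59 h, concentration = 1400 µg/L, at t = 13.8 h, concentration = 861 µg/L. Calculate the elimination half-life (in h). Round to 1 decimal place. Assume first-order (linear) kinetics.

13.1 h

k = ln(C₁/C₂) / (t₂ − t₁) = ln(1400/861) / (13.8 − 4.59)
  = 0.4861 / 9.210 = 0.05278 h⁻¹
t½ = ln2 / k = 0.693147 / 0.05278 = 13.13 h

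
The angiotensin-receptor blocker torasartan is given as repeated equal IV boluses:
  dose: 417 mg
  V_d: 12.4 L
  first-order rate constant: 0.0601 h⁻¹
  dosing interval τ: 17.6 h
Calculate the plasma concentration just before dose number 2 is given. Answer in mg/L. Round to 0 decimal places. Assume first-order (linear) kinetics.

12 mg/L

C₀ per dose = Dose / Vd = 417 / 12.4 = 33.63 mg/L
Fraction remaining after one interval: r = e^(−kτ) = e^(−0.06010 × 17.6) = 0.3472
Before dose 2, 1 dose has been given (aged 1τ).
C_trough = C₀ × r = 33.63 × 0.3472 = 11.68 mg/L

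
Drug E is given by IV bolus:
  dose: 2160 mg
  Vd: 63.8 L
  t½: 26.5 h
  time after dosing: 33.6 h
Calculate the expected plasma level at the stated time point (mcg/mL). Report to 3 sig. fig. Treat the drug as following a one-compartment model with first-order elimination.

C₀ = Dose / Vd = 2160 / 63.8 = 33.86 mg/L
k = ln2 / t½ = 0.693147 / 26.5 = 0.02616 h⁻¹
C = C₀ · e^(−k·t) = 33.86 × e^(−0.02616 × 33.6)
  = 33.86 × 0.4152 = 14.06 mg/L
(14.06 mg/L = 14.06 mcg/mL)

14.1 mcg/mL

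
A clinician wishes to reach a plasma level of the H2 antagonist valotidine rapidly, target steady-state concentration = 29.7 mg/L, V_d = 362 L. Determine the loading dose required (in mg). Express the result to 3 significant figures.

LD = Css × Vd = 29.7 × 362 = 10750 mg

10800 mg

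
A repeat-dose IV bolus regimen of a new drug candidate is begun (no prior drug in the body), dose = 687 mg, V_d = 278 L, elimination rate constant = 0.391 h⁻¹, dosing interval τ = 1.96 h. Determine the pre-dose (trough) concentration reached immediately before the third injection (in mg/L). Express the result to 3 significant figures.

C₀ per dose = Dose / Vd = 687 / 278 = 2.471 mg/L
Fraction remaining after one interval: r = e^(−kτ) = e^(−0.3910 × 1.96) = 0.4647
Before dose 3, 2 doses have been given (aged 1τ, 2τ).
C_trough = C₀ × (r + r²) = 2.471 × (0.4647 + 0.2159) = 1.682 mg/L

1.68 mg/L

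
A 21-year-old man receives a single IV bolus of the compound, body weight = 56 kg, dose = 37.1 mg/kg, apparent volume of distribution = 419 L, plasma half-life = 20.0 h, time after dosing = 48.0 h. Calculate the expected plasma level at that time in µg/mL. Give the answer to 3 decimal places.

Total dose = 37.1 × 56 = 2078 mg
C₀ = Dose / Vd = 2078 / 419 = 4.959 mg/L
k = ln2 / t½ = 0.693147 / 20.0 = 0.03466 h⁻¹
C = C₀ · e^(−k·t) = 4.959 × e^(−0.03466 × 48.0)
  = 4.959 × 0.1894 = 0.9392 mg/L
(0.9392 mg/L = 0.9392 µg/mL)

0.939 µg/mL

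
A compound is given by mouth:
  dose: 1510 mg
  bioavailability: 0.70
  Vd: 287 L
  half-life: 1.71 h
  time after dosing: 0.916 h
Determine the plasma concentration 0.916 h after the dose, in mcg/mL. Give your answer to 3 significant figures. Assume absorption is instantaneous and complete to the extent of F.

Amount reaching circulation = F × Dose = 0.70 × 1510 = 1057 mg
C₀ = F·Dose / Vd = 1057 / 287 = 3.683 mg/L
k = ln2 / t½ = 0.693147 / 1.71 = 0.4053 h⁻¹
C = C₀ · e^(−k·t) = 3.683 × e^(−0.4053 × 0.916)
  = 3.683 × 0.6899 = 2.541 mg/L
(2.541 mg/L = 2.541 mcg/mL)

2.54 mcg/mL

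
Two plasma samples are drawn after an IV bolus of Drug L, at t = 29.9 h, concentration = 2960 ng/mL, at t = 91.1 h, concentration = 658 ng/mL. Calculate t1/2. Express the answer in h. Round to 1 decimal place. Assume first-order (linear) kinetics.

28.2 h

k = ln(C₁/C₂) / (t₂ − t₁) = ln(2960/658) / (91.1 − 29.9)
  = 1.504 / 61.20 = 0.02458 h⁻¹
t½ = ln2 / k = 0.693147 / 0.02458 = 28.20 h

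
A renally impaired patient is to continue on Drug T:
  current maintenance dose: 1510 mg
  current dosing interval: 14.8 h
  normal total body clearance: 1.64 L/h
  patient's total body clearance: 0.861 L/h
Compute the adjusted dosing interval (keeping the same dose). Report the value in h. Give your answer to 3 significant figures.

28.2 h

To keep the same average steady-state level, dosing rate must scale with clearance.
CL ratio = 0.861 / 1.64 = 0.5250
New interval (same dose) = 14.8 / 0.5250 = 28.19 h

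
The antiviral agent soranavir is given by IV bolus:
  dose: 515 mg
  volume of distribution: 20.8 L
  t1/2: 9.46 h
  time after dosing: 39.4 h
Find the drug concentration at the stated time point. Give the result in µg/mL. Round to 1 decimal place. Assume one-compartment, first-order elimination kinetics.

1.4 µg/mL

C₀ = Dose / Vd = 515.0 / 20.8 = 24.76 mg/L
k = ln2 / t½ = 0.693147 / 9.46 = 0.07327 h⁻¹
C = C₀ · e^(−k·t) = 24.76 × e^(−0.07327 × 39.4)
  = 24.76 × 0.05575 = 1.380 mg/L
(1.380 mg/L = 1.380 µg/mL)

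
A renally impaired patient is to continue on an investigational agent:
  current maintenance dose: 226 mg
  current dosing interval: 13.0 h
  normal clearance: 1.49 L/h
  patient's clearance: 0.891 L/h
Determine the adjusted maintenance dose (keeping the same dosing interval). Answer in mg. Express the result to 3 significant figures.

To keep the same average steady-state level, dosing rate must scale with clearance.
CL ratio = 0.891 / 1.49 = 0.5980
New dose (same interval) = 226 × 0.5980 = 135.1 mg

135 mg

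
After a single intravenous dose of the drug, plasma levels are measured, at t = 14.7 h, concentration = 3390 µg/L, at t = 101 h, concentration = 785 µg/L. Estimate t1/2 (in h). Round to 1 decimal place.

k = ln(C₁/C₂) / (t₂ − t₁) = ln(3390/785) / (101 − 14.7)
  = 1.463 / 86.30 = 0.01695 h⁻¹
t½ = ln2 / k = 0.693147 / 0.01695 = 40.89 h

40.9 h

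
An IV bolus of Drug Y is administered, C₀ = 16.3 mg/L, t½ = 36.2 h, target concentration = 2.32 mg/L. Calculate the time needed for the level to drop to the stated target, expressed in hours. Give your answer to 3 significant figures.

k = ln2 / t½ = 0.693147 / 36.2 = 0.01915 h⁻¹
t = ln(C₀ / C) / k = ln(16.30 / 2.32) / 0.01915
  = ln(7.026) / 0.01915 = 1.950 / 0.01915 = 101.8 h

102 h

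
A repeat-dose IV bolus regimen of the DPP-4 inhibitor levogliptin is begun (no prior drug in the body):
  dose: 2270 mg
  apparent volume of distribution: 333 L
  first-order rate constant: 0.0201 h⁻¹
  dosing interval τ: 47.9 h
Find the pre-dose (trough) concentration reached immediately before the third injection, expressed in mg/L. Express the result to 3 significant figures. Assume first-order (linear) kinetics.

C₀ per dose = Dose / Vd = 2270 / 333 = 6.817 mg/L
Fraction remaining after one interval: r = e^(−kτ) = e^(−0.02010 × 47.9) = 0.3818
Before dose 3, 2 doses have been given (aged 1τ, 2τ).
C_trough = C₀ × (r + r²) = 6.817 × (0.3818 + 0.1458) = 3.597 mg/L

3.60 mg/L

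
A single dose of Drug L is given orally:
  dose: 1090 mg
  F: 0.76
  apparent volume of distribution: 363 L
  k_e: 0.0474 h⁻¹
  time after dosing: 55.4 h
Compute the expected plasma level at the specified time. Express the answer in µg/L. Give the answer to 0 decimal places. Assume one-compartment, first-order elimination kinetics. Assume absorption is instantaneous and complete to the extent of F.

Amount reaching circulation = F × Dose = 0.76 × 1090 = 828.4 mg
C₀ = F·Dose / Vd = 828.4 / 363 = 2.282 mg/L
C = C₀ · e^(−k·t) = 2.282 × e^(−0.04740 × 55.4)
  = 2.282 × 0.07237 = 0.1651 mg/L
Convert: 0.1651 mg/L × 1000 = 165.1 µg/L

165 µg/L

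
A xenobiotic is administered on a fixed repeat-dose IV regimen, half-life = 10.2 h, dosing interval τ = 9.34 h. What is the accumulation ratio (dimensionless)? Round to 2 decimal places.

2.13

k = ln2 / t½ = 0.693147 / 10.2 = 0.06796 h⁻¹
e^(−kτ) = e^(−0.06796 × 9.34) = 0.5301
Accumulation ratio R = 1 / (1 − e^(−kτ)) = 1 / (1 − 0.5301) = 2.128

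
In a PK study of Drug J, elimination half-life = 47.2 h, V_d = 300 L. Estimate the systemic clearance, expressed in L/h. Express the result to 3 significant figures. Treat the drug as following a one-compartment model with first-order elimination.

4.41 L/h

k = ln2 / t½ = 0.693147 / 47.2 = 0.01469 h⁻¹
CL = k × Vd = 0.01469 × 300 = 4.407 L/h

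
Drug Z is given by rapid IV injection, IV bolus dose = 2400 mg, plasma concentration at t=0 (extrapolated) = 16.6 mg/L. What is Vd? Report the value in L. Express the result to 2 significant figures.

140 L

Vd = Dose / C₀ = 2400 / 16.6 = 144.6 L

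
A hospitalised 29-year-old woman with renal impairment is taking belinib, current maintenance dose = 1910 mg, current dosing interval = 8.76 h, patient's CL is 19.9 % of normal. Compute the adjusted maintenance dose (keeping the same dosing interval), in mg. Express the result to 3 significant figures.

To keep the same average steady-state level, dosing rate must scale with clearance.
CL ratio = 19.9 / 100 = 0.1990
New dose (same interval) = 1910 × 0.1990 = 380.1 mg

380 mg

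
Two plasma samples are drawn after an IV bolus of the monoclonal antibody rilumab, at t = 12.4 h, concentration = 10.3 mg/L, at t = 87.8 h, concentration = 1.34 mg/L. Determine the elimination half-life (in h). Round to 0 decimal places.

26 h

k = ln(C₁/C₂) / (t₂ − t₁) = ln(10.3/1.34) / (87.8 − 12.4)
  = 2.039 / 75.40 = 0.02704 h⁻¹
t½ = ln2 / k = 0.693147 / 0.02704 = 25.63 h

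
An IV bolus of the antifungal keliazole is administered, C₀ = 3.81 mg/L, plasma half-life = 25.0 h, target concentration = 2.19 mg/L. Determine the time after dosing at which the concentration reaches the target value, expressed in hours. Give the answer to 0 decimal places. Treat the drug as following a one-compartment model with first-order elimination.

k = ln2 / t½ = 0.693147 / 25.0 = 0.02773 h⁻¹
t = ln(C₀ / C) / k = ln(3.810 / 2.19) / 0.02773
  = ln(1.740) / 0.02773 = 0.5539 / 0.02773 = 19.97 h

20 h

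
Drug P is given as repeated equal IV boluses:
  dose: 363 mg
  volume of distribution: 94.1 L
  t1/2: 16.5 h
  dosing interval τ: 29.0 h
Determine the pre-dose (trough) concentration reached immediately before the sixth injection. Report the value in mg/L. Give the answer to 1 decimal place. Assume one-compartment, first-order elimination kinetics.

1.6 mg/L

C₀ per dose = Dose / Vd = 363 / 94.1 = 3.858 mg/L
k = ln2 / t½ = 0.693147 / 16.5 = 0.04201 h⁻¹
Fraction remaining after one interval: r = e^(−kτ) = e^(−0.04201 × 29.0) = 0.2957
Before dose 6, 5 doses have been given (aged 1τ, 2τ, 3τ, 4τ, 5τ).
C_trough = C₀ × (r + r² + … + r^5) = C₀ × r(1−r^5)/(1−r)
        = 3.858 × 0.2957 × (1 − 0.002261) / (1 − 0.2957) = 1.616 mg/L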